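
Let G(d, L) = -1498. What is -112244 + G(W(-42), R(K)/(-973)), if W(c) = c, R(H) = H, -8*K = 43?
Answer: -113742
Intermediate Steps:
K = -43/8 (K = -1/8*43 = -43/8 ≈ -5.3750)
-112244 + G(W(-42), R(K)/(-973)) = -112244 - 1498 = -113742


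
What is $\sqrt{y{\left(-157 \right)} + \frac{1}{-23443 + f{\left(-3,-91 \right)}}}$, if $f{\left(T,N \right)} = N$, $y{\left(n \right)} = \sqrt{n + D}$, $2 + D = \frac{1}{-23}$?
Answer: $\frac{\sqrt{-7406 + 7577948 i \sqrt{84134}}}{13202} \approx 2.5111 + 2.5111 i$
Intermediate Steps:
$D = - \frac{47}{23}$ ($D = -2 + \frac{1}{-23} = -2 - \frac{1}{23} = - \frac{47}{23} \approx -2.0435$)
$y{\left(n \right)} = \sqrt{- \frac{47}{23} + n}$ ($y{\left(n \right)} = \sqrt{n - \frac{47}{23}} = \sqrt{- \frac{47}{23} + n}$)
$\sqrt{y{\left(-157 \right)} + \frac{1}{-23443 + f{\left(-3,-91 \right)}}} = \sqrt{\frac{\sqrt{-1081 + 529 \left(-157\right)}}{23} + \frac{1}{-23443 - 91}} = \sqrt{\frac{\sqrt{-1081 - 83053}}{23} + \frac{1}{-23534}} = \sqrt{\frac{\sqrt{-84134}}{23} - \frac{1}{23534}} = \sqrt{\frac{i \sqrt{84134}}{23} - \frac{1}{23534}} = \sqrt{- \frac{1}{23534} + \frac{i \sqrt{84134}}{23}}$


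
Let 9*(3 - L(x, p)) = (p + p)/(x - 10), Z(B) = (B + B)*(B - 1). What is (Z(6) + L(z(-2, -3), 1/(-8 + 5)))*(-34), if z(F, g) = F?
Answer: -173485/81 ≈ -2141.8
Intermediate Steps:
Z(B) = 2*B*(-1 + B) (Z(B) = (2*B)*(-1 + B) = 2*B*(-1 + B))
L(x, p) = 3 - 2*p/(9*(-10 + x)) (L(x, p) = 3 - (p + p)/(9*(x - 10)) = 3 - 2*p/(9*(-10 + x)))
(Z(6) + L(z(-2, -3), 1/(-8 + 5)))*(-34) = (2*6*(-1 + 6) + (-270 - 2/(-8 + 5) + 27*(-2))/(9*(-10 - 2)))*(-34) = (2*6*5 + (⅑)*(-270 - 2/(-3) - 54)/(-12))*(-34) = (60 + (⅑)*(-1/12)*(-270 - 2*(-⅓) - 54))*(-34) = (60 + (⅑)*(-1/12)*(-270 + ⅔ - 54))*(-34) = (60 + (⅑)*(-1/12)*(-970/3))*(-34) = (60 + 485/162)*(-34) = (10205/162)*(-34) = -173485/81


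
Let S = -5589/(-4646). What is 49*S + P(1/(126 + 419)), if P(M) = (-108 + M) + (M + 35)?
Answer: -1546851/110090 ≈ -14.051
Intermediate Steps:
S = 243/202 (S = -5589*(-1/4646) = 243/202 ≈ 1.2030)
P(M) = -73 + 2*M (P(M) = (-108 + M) + (35 + M) = -73 + 2*M)
49*S + P(1/(126 + 419)) = 49*(243/202) + (-73 + 2/(126 + 419)) = 11907/202 + (-73 + 2/545) = 11907/202 - 39783/545 = -1546851/110090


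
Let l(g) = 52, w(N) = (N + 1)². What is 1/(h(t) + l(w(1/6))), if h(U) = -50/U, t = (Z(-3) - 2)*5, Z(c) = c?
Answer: 1/54 ≈ 0.018519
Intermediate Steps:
w(N) = (1 + N)²
t = -25 (t = (-3 - 2)*5 = -5*5 = -25)
1/(h(t) + l(w(1/6))) = 1/(-50/(-25) + 52) = 1/(-50*(-1/25) + 52) = 1/(2 + 52) = 1/54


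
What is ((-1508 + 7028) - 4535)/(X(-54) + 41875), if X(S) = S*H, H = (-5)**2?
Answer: 197/8105 ≈ 0.024306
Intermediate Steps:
H = 25
X(S) = 25*S (X(S) = S*25 = 25*S)
((-1508 + 7028) - 4535)/(X(-54) + 41875) = ((-1508 + 7028) - 4535)/(25*(-54) + 41875) = (5520 - 4535)/(-1350 + 41875) = 985/40525 = 985*(1/40525) = 197/8105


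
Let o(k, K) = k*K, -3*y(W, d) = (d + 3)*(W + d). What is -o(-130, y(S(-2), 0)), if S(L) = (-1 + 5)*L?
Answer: 1040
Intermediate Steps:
S(L) = 4*L
y(W, d) = -(3 + d)*(W + d)/3 (y(W, d) = -(d + 3)*(W + d)/3 = -(3 + d)*(W + d)/3)
o(k, K) = K*k
-o(-130, y(S(-2), 0)) = -(-4*(-2) - 1*0 - 1/3*0**2 - 1/3*4*(-2)*0)*(-130) = -(-1*(-8) + 0 - 1/3*0 - 1/3*(-8)*0)*(-130) = -(8 + 0 + 0 + 0)*(-130) = -8*(-130) = -1*(-1040) = 1040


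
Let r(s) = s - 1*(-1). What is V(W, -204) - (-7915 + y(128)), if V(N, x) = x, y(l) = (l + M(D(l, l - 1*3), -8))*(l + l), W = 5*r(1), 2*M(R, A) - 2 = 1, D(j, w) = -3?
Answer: -25441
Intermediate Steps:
M(R, A) = 3/2 (M(R, A) = 1 + (½)*1 = 1 + ½ = 3/2)
r(s) = 1 + s (r(s) = s + 1 = 1 + s)
W = 10 (W = 5*(1 + 1) = 5*2 = 10)
y(l) = 2*l*(3/2 + l) (y(l) = (l + 3/2)*(l + l) = (3/2 + l)*(2*l) = 2*l*(3/2 + l))
V(W, -204) - (-7915 + y(128)) = -204 - (-7915 + 128*(3 + 2*128)) = -204 - (-7915 + 128*(3 + 256)) = -204 - (-7915 + 128*259) = -204 - (-7915 + 33152) = -204 - 1*25237 = -204 - 25237 = -25441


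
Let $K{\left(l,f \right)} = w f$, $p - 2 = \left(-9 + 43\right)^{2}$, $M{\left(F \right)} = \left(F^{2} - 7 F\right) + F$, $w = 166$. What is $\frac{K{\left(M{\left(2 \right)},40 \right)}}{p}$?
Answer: $\frac{3320}{579} \approx 5.734$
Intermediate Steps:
$M{\left(F \right)} = F^{2} - 6 F$
$p = 1158$ ($p = 2 + \left(-9 + 43\right)^{2} = 2 + 34^{2} = 2 + 1156 = 1158$)
$K{\left(l,f \right)} = 166 f$
$\frac{K{\left(M{\left(2 \right)},40 \right)}}{p} = \frac{166 \cdot 40}{1158} = 6640 \cdot \frac{1}{1158} = \frac{3320}{579}$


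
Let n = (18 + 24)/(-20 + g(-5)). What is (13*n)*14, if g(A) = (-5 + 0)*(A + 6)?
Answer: -7644/25 ≈ -305.76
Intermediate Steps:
g(A) = -30 - 5*A (g(A) = -5*(6 + A) = -30 - 5*A)
n = -42/25 (n = (18 + 24)/(-20 + (-30 - 5*(-5))) = 42/(-20 + (-30 + 25)) = 42/(-20 - 5) = 42/(-25) = 42*(-1/25) = -42/25 ≈ -1.6800)
(13*n)*14 = (13*(-42/25))*14 = -546/25*14 = -7644/25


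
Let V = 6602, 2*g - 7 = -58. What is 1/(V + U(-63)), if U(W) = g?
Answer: 2/13153 ≈ 0.00015206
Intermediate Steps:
g = -51/2 (g = 7/2 + (½)*(-58) = 7/2 - 29 = -51/2 ≈ -25.500)
U(W) = -51/2
1/(V + U(-63)) = 1/(6602 - 51/2) = 1/(13153/2) = 2/13153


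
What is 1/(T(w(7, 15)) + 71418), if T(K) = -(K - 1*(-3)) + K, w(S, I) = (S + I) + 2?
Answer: 1/71415 ≈ 1.4003e-5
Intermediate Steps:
w(S, I) = 2 + I + S (w(S, I) = (I + S) + 2 = 2 + I + S)
T(K) = -3 (T(K) = -(K + 3) + K = -(3 + K) + K = (-3 - K) + K = -3)
1/(T(w(7, 15)) + 71418) = 1/(-3 + 71418) = 1/71415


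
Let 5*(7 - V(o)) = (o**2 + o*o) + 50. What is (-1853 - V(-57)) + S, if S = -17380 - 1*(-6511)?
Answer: -57097/5 ≈ -11419.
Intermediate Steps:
V(o) = -3 - 2*o**2/5 (V(o) = 7 - ((o**2 + o*o) + 50)/5 = 7 - ((o**2 + o**2) + 50)/5 = 7 - (2*o**2 + 50)/5 = 7 - (50 + 2*o**2)/5 = 7 + (-10 - 2*o**2/5) = -3 - 2*o**2/5)
S = -10869 (S = -17380 + 6511 = -10869)
(-1853 - V(-57)) + S = (-1853 - (-3 - 2/5*(-57)**2)) - 10869 = (-1853 - (-3 - 2/5*3249)) - 10869 = (-1853 - (-3 - 6498/5)) - 10869 = (-1853 - 1*(-6513/5)) - 10869 = (-1853 + 6513/5) - 10869 = -2752/5 - 10869 = -57097/5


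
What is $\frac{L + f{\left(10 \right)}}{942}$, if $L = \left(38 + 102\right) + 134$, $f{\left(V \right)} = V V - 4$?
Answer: $\frac{185}{471} \approx 0.39278$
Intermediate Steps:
$f{\left(V \right)} = -4 + V^{2}$ ($f{\left(V \right)} = V^{2} - 4 = -4 + V^{2}$)
$L = 274$ ($L = 140 + 134 = 274$)
$\frac{L + f{\left(10 \right)}}{942} = \frac{274 - \left(4 - 10^{2}\right)}{942} = \left(274 + \left(-4 + 100\right)\right) \frac{1}{942} = \left(274 + 96\right) \frac{1}{942} = 370 \cdot \frac{1}{942} = \frac{185}{471}$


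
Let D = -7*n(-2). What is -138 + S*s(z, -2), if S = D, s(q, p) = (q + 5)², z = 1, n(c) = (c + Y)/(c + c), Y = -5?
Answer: -579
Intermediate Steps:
n(c) = (-5 + c)/(2*c) (n(c) = (c - 5)/(c + c) = (-5 + c)/((2*c)) = (-5 + c)*(1/(2*c)) = (-5 + c)/(2*c))
D = -49/4 (D = -7*(-5 - 2)/(2*(-2)) = -7*(-1)*(-7)/(2*2) = -7*7/4 = -49/4 ≈ -12.250)
s(q, p) = (5 + q)²
S = -49/4 ≈ -12.250
-138 + S*s(z, -2) = -138 - 49*(5 + 1)²/4 = -138 - 49/4*6² = -138 - 49/4*36 = -138 - 441 = -579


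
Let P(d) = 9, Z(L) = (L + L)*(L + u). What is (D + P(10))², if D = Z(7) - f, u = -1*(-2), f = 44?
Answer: 8281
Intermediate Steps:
u = 2
Z(L) = 2*L*(2 + L) (Z(L) = (L + L)*(L + 2) = (2*L)*(2 + L) = 2*L*(2 + L))
D = 82 (D = 2*7*(2 + 7) - 1*44 = 2*7*9 - 44 = 126 - 44 = 82)
(D + P(10))² = (82 + 9)² = 91² = 8281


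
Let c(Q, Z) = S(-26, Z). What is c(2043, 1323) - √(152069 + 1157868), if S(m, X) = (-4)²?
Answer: 16 - 47*√593 ≈ -1128.5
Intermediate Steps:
S(m, X) = 16
c(Q, Z) = 16
c(2043, 1323) - √(152069 + 1157868) = 16 - √(152069 + 1157868) = 16 - √1309937 = 16 - 47*√593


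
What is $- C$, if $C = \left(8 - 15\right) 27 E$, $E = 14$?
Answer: $2646$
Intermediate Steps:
$C = -2646$ ($C = \left(8 - 15\right) 27 \cdot 14 = \left(-7\right) 27 \cdot 14 = \left(-189\right) 14 = -2646$)
$- C = \left(-1\right) \left(-2646\right) = 2646$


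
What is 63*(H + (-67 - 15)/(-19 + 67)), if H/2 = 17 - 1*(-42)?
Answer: 58611/8 ≈ 7326.4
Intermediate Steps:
H = 118 (H = 2*(17 - 1*(-42)) = 2*(17 + 42) = 2*59 = 118)
63*(H + (-67 - 15)/(-19 + 67)) = 63*(118 + (-67 - 15)/(-19 + 67)) = 63*(118 - 82/48) = 63*(118 - 82*1/48) = 63*(118 - 41/24) = 63*(2791/24) = 58611/8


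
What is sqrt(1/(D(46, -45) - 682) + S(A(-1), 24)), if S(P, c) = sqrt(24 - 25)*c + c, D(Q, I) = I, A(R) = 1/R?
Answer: sqrt(12683969 + 12684696*I)/727 ≈ 5.3823 + 2.2295*I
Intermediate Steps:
S(P, c) = c + I*c (S(P, c) = sqrt(-1)*c + c = I*c + c = c + I*c)
sqrt(1/(D(46, -45) - 682) + S(A(-1), 24)) = sqrt(1/(-45 - 682) + 24*(1 + I)) = sqrt(1/(-727) + (24 + 24*I)) = sqrt(-1/727 + (24 + 24*I)) = sqrt(17447/727 + 24*I)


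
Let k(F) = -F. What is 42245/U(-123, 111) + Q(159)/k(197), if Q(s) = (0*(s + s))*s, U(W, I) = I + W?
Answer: -42245/12 ≈ -3520.4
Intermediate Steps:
Q(s) = 0 (Q(s) = (0*(2*s))*s = 0*s = 0)
42245/U(-123, 111) + Q(159)/k(197) = 42245/(111 - 123) + 0/((-1*197)) = 42245/(-12) + 0/(-197) = 42245*(-1/12) + 0*(-1/197) = -42245/12 + 0 = -42245/12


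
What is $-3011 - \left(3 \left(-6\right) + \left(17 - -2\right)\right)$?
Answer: $-3012$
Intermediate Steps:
$-3011 - \left(3 \left(-6\right) + \left(17 - -2\right)\right) = -3011 - \left(-18 + \left(17 + 2\right)\right) = -3011 - \left(-18 + 19\right) = -3011 - 1 = -3012$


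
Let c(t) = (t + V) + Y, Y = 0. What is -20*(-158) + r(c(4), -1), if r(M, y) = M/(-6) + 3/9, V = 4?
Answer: 3159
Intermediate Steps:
c(t) = 4 + t (c(t) = (t + 4) + 0 = (4 + t) + 0 = 4 + t)
r(M, y) = ⅓ - M/6 (r(M, y) = M*(-⅙) + 3*(⅑) = -M/6 + ⅓ = ⅓ - M/6)
-20*(-158) + r(c(4), -1) = -20*(-158) + (⅓ - (4 + 4)/6) = 3160 + (⅓ - ⅙*8) = 3160 + (⅓ - 4/3) = 3160 - 1 = 3159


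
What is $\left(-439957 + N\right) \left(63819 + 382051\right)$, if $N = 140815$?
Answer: $-133378443540$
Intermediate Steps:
$\left(-439957 + N\right) \left(63819 + 382051\right) = \left(-439957 + 140815\right) \left(63819 + 382051\right) = \left(-299142\right) 445870 = -133378443540$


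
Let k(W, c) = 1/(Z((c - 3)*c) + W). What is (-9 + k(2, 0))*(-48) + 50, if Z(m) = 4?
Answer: 474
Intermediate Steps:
k(W, c) = 1/(4 + W)
(-9 + k(2, 0))*(-48) + 50 = (-9 + 1/(4 + 2))*(-48) + 50 = (-9 + 1/6)*(-48) + 50 = -53/6*(-48) + 50 = 424 + 50 = 474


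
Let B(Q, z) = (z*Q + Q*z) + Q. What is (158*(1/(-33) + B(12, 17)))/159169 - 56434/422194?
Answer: 314031779825/1108803246969 ≈ 0.28322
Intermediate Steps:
B(Q, z) = Q + 2*Q*z (B(Q, z) = (Q*z + Q*z) + Q = 2*Q*z + Q = Q + 2*Q*z)
(158*(1/(-33) + B(12, 17)))/159169 - 56434/422194 = (158*(1/(-33) + 12*(1 + 2*17)))/159169 - 56434/422194 = (158*(-1/33 + 12*(1 + 34)))*(1/159169) - 56434*1/422194 = (158*(-1/33 + 12*35))*(1/159169) - 28217/211097 = (158*(-1/33 + 420))*(1/159169) - 28217/211097 = (158*(13859/33))*(1/159169) - 28217/211097 = (2189722/33)*(1/159169) - 28217/211097 = 2189722/5252577 - 28217/211097 = 314031779825/1108803246969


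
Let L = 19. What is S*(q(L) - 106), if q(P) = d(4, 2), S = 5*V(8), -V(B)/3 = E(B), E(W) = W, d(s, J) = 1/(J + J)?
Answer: 12690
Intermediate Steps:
d(s, J) = 1/(2*J)
V(B) = -3*B
S = -120 (S = 5*(-3*8) = 5*(-24) = -120)
q(P) = 1/4 (q(P) = (1/2)/2 = (1/2)*(1/2) = 1/4)
S*(q(L) - 106) = -120*(1/4 - 106) = -120*(-423/4) = 12690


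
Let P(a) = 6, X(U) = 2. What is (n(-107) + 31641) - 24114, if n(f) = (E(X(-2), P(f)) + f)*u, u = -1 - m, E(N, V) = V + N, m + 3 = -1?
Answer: 7230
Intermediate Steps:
m = -4 (m = -3 - 1 = -4)
E(N, V) = N + V
u = 3 (u = -1 - 1*(-4) = -1 + 4 = 3)
n(f) = 24 + 3*f (n(f) = ((2 + 6) + f)*3 = (8 + f)*3 = 24 + 3*f)
(n(-107) + 31641) - 24114 = ((24 + 3*(-107)) + 31641) - 24114 = ((24 - 321) + 31641) - 24114 = (-297 + 31641) - 24114 = 31344 - 24114 = 7230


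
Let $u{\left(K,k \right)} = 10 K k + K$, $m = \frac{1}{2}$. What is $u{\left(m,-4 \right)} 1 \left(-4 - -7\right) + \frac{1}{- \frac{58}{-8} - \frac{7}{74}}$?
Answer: $- \frac{123607}{2118} \approx -58.36$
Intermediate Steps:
$m = \frac{1}{2} \approx 0.5$
$u{\left(K,k \right)} = K + 10 K k$ ($u{\left(K,k \right)} = 10 K k + K = K + 10 K k$)
$u{\left(m,-4 \right)} 1 \left(-4 - -7\right) + \frac{1}{- \frac{58}{-8} - \frac{7}{74}} = \frac{1 + 10 \left(-4\right)}{2} \cdot 1 \left(-4 - -7\right) + \frac{1}{- \frac{58}{-8} - \frac{7}{74}} = \frac{1 - 40}{2} \cdot 1 \left(-4 + 7\right) + \frac{1}{\left(-58\right) \left(- \frac{1}{8}\right) - \frac{7}{74}} = \frac{1}{2} \left(-39\right) 1 \cdot 3 + \frac{1}{\frac{29}{4} - \frac{7}{74}} = \left(- \frac{39}{2}\right) 3 + \frac{1}{\frac{1059}{148}} = - \frac{117}{2} + \frac{148}{1059} = - \frac{123607}{2118}$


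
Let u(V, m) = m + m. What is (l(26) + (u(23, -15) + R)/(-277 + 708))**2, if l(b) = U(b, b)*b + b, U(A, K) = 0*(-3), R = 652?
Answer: 139901584/185761 ≈ 753.13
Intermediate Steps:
U(A, K) = 0
u(V, m) = 2*m
l(b) = b (l(b) = 0*b + b = 0 + b = b)
(l(26) + (u(23, -15) + R)/(-277 + 708))**2 = (26 + (2*(-15) + 652)/(-277 + 708))**2 = (26 + (-30 + 652)/431)**2 = (26 + 622*(1/431))**2 = (26 + 622/431)**2 = (11828/431)**2 = 139901584/185761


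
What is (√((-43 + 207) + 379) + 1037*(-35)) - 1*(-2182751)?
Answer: 2146456 + √543 ≈ 2.1465e+6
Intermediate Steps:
(√((-43 + 207) + 379) + 1037*(-35)) - 1*(-2182751) = (√(164 + 379) - 36295) + 2182751 = (√543 - 36295) + 2182751 = (-36295 + √543) + 2182751 = 2146456 + √543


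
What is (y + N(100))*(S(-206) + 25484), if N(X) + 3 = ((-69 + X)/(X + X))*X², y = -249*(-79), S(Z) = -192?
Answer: 536645656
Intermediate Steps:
y = 19671
N(X) = -3 + X*(-69 + X)/2 (N(X) = -3 + ((-69 + X)/(X + X))*X² = -3 + ((-69 + X)/((2*X)))*X² = -3 + ((-69 + X)*(1/(2*X)))*X² = -3 + ((-69 + X)/(2*X))*X² = -3 + X*(-69 + X)/2)
(y + N(100))*(S(-206) + 25484) = (19671 + (-3 + (½)*100² - 69/2*100))*(-192 + 25484) = (19671 + (-3 + (½)*10000 - 3450))*25292 = (19671 + (-3 + 5000 - 3450))*25292 = (19671 + 1547)*25292 = 21218*25292 = 536645656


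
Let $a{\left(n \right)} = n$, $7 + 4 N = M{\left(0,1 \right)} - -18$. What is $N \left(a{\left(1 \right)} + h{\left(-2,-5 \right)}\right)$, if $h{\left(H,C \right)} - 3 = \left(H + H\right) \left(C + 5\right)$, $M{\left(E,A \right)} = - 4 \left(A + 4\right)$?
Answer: $-9$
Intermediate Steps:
$M{\left(E,A \right)} = -16 - 4 A$ ($M{\left(E,A \right)} = - 4 \left(4 + A\right) = -16 - 4 A$)
$h{\left(H,C \right)} = 3 + 2 H \left(5 + C\right)$ ($h{\left(H,C \right)} = 3 + \left(H + H\right) \left(C + 5\right) = 3 + 2 H \left(5 + C\right)$)
$N = - \frac{9}{4}$ ($N = - \frac{7}{4} + \frac{\left(-16 - 4\right) - -18}{4} = - \frac{7}{4} + \frac{\left(-16 - 4\right) + 18}{4} = - \frac{7}{4} + \frac{-20 + 18}{4} = - \frac{7}{4} + \frac{1}{4} \left(-2\right) = - \frac{7}{4} - \frac{1}{2} = - \frac{9}{4} \approx -2.25$)
$N \left(a{\left(1 \right)} + h{\left(-2,-5 \right)}\right) = - \frac{9 \left(1 + \left(3 + 10 \left(-2\right) + 2 \left(-5\right) \left(-2\right)\right)\right)}{4} = - \frac{9 \left(1 + \left(3 - 20 + 20\right)\right)}{4} = - \frac{9 \left(1 + 3\right)}{4} = \left(- \frac{9}{4}\right) 4 = -9$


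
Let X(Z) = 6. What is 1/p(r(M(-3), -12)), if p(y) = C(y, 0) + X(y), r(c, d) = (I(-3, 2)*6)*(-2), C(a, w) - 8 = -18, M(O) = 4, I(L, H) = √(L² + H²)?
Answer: -¼ ≈ -0.25000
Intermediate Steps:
I(L, H) = √(H² + L²)
C(a, w) = -10 (C(a, w) = 8 - 18 = -10)
r(c, d) = -12*√13 (r(c, d) = (√(2² + (-3)²)*6)*(-2) = (√(4 + 9)*6)*(-2) = (√13*6)*(-2) = (6*√13)*(-2) = -12*√13)
p(y) = -4 (p(y) = -10 + 6 = -4)
1/p(r(M(-3), -12)) = 1/(-4) = -¼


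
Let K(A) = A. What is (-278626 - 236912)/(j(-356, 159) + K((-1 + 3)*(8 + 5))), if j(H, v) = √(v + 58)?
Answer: -496444/17 + 19094*√217/17 ≈ -12657.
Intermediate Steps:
j(H, v) = √(58 + v)
(-278626 - 236912)/(j(-356, 159) + K((-1 + 3)*(8 + 5))) = (-278626 - 236912)/(√(58 + 159) + (-1 + 3)*(8 + 5)) = -515538/(√217 + 2*13) = -515538/(√217 + 26) = -515538/(26 + √217)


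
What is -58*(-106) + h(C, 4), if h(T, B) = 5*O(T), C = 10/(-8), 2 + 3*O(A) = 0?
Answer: 18434/3 ≈ 6144.7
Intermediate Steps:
O(A) = -⅔ (O(A) = -⅔ + (⅓)*0 = -⅔ + 0 = -⅔)
C = -5/4 (C = 10*(-⅛) = -5/4 ≈ -1.2500)
h(T, B) = -10/3 (h(T, B) = 5*(-⅔) = -10/3)
-58*(-106) + h(C, 4) = -58*(-106) - 10/3 = 6148 - 10/3 = 18434/3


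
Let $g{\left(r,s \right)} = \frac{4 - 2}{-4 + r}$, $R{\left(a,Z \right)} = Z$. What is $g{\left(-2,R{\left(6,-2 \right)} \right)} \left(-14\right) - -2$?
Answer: $\frac{20}{3} \approx 6.6667$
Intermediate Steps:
$g{\left(r,s \right)} = \frac{2}{-4 + r}$
$g{\left(-2,R{\left(6,-2 \right)} \right)} \left(-14\right) - -2 = \frac{2}{-4 - 2} \left(-14\right) - -2 = \frac{2}{-6} \left(-14\right) + \left(-3 + 5\right) = 2 \left(- \frac{1}{6}\right) \left(-14\right) + 2 = \left(- \frac{1}{3}\right) \left(-14\right) + 2 = \frac{14}{3} + 2 = \frac{20}{3}$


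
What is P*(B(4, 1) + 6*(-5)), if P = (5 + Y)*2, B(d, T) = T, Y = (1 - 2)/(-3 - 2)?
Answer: -1508/5 ≈ -301.60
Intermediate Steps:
Y = ⅕ (Y = -1/(-5) = -1*(-⅕) = ⅕ ≈ 0.20000)
P = 52/5 (P = (5 + ⅕)*2 = (26/5)*2 = 52/5 ≈ 10.400)
P*(B(4, 1) + 6*(-5)) = 52*(1 + 6*(-5))/5 = 52*(1 - 30)/5 = (52/5)*(-29) = -1508/5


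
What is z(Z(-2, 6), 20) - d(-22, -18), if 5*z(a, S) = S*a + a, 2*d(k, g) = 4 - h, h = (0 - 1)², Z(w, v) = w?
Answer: -99/10 ≈ -9.9000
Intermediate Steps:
h = 1 (h = (-1)² = 1)
d(k, g) = 3/2 (d(k, g) = (4 - 1*1)/2 = (4 - 1)/2 = (½)*3 = 3/2)
z(a, S) = a/5 + S*a/5 (z(a, S) = (S*a + a)/5 = (a + S*a)/5 = a/5 + S*a/5)
z(Z(-2, 6), 20) - d(-22, -18) = (⅕)*(-2)*(1 + 20) - 1*3/2 = (⅕)*(-2)*21 - 3/2 = -42/5 - 3/2 = -99/10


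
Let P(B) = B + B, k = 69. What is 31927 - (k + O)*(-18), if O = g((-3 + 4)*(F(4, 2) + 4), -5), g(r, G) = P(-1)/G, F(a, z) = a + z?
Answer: 165881/5 ≈ 33176.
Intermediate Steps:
P(B) = 2*B
g(r, G) = -2/G (g(r, G) = (2*(-1))/G = -2/G)
O = 2/5 (O = -2/(-5) = -2*(-1/5) = 2/5 ≈ 0.40000)
31927 - (k + O)*(-18) = 31927 - (69 + 2/5)*(-18) = 31927 - 347*(-18)/5 = 31927 - 1*(-6246/5) = 31927 + 6246/5 = 165881/5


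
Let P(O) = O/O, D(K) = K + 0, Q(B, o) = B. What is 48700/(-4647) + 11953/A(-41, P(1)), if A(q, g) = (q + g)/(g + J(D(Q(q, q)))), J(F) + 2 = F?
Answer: 1165483411/92940 ≈ 12540.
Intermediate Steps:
D(K) = K
J(F) = -2 + F
P(O) = 1
A(q, g) = (g + q)/(-2 + g + q) (A(q, g) = (q + g)/(g + (-2 + q)) = (g + q)/(-2 + g + q))
48700/(-4647) + 11953/A(-41, P(1)) = 48700/(-4647) + 11953/(((1 - 41)/(-2 + 1 - 41))) = 48700*(-1/4647) + 11953/((-40/(-42))) = -48700/4647 + 11953/((-1/42*(-40))) = -48700/4647 + 11953/(20/21) = -48700/4647 + 11953*(21/20) = -48700/4647 + 251013/20 = 1165483411/92940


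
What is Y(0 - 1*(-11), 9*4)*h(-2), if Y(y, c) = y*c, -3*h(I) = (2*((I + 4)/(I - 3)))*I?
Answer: -1056/5 ≈ -211.20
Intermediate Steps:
h(I) = -2*I*(4 + I)/(3*(-3 + I)) (h(I) = -2*((I + 4)/(I - 3))*I/3 = -2*((4 + I)/(-3 + I))*I/3 = -2*(4 + I)/(-3 + I)*I/3 = -2*I*(4 + I)/(3*(-3 + I)))
Y(y, c) = c*y
Y(0 - 1*(-11), 9*4)*h(-2) = ((9*4)*(0 - 1*(-11)))*(-2*(-2)*(4 - 2)/(-9 + 3*(-2))) = (36*(0 + 11))*(-2*(-2)*2/(-9 - 6)) = (36*11)*(-2*(-2)*2/(-15)) = 396*(-2*(-2)*(-1/15)*2) = 396*(-8/15) = -1056/5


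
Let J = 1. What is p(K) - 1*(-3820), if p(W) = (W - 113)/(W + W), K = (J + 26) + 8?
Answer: 133661/35 ≈ 3818.9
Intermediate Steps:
K = 35 (K = (1 + 26) + 8 = 27 + 8 = 35)
p(W) = (-113 + W)/(2*W) (p(W) = (-113 + W)/((2*W)) = (-113 + W)*(1/(2*W)) = (-113 + W)/(2*W))
p(K) - 1*(-3820) = (½)*(-113 + 35)/35 - 1*(-3820) = (½)*(1/35)*(-78) + 3820 = -39/35 + 3820 = 133661/35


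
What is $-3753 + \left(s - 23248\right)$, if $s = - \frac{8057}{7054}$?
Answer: $- \frac{190473111}{7054} \approx -27002.0$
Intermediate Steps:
$s = - \frac{8057}{7054}$ ($s = \left(-8057\right) \frac{1}{7054} = - \frac{8057}{7054} \approx -1.1422$)
$-3753 + \left(s - 23248\right) = -3753 - \frac{163999449}{7054} = - \frac{190473111}{7054}$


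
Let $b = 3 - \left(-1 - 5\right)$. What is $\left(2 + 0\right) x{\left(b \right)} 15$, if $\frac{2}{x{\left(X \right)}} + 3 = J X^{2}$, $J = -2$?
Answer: $- \frac{4}{11} \approx -0.36364$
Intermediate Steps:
$b = 9$ ($b = 3 - \left(-1 - 5\right) = 3 - -6 = 3 + 6 = 9$)
$x{\left(X \right)} = \frac{2}{-3 - 2 X^{2}}$
$\left(2 + 0\right) x{\left(b \right)} 15 = \left(2 + 0\right) \left(- \frac{2}{3 + 2 \cdot 9^{2}}\right) 15 = 2 \left(- \frac{2}{3 + 2 \cdot 81}\right) 15 = 2 \left(- \frac{2}{3 + 162}\right) 15 = 2 \left(- \frac{2}{165}\right) 15 = \left(- \frac{4}{165}\right) 15 = - \frac{4}{11}$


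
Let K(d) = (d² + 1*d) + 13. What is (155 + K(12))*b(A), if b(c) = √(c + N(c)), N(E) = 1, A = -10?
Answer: 972*I ≈ 972.0*I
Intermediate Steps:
b(c) = √(1 + c) (b(c) = √(c + 1) = √(1 + c))
K(d) = 13 + d + d² (K(d) = (d² + d) + 13 = (d + d²) + 13 = 13 + d + d²)
(155 + K(12))*b(A) = (155 + (13 + 12 + 12²))*√(1 - 10) = (155 + (13 + 12 + 144))*√(-9) = (155 + 169)*(3*I) = 324*(3*I) = 972*I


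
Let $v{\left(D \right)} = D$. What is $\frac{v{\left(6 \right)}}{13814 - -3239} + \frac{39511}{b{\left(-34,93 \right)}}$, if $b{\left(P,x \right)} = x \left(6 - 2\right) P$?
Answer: $- \frac{673705195}{215686344} \approx -3.1235$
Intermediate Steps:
$b{\left(P,x \right)} = 4 P x$ ($b{\left(P,x \right)} = x 4 P = 4 x P = 4 P x$)
$\frac{v{\left(6 \right)}}{13814 - -3239} + \frac{39511}{b{\left(-34,93 \right)}} = \frac{6}{13814 - -3239} + \frac{39511}{4 \left(-34\right) 93} = \frac{6}{13814 + 3239} + \frac{39511}{-12648} = \frac{6}{17053} + 39511 \left(- \frac{1}{12648}\right) = 6 \cdot \frac{1}{17053} - \frac{39511}{12648} = \frac{6}{17053} - \frac{39511}{12648} = - \frac{673705195}{215686344}$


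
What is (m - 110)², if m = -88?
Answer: 39204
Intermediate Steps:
(m - 110)² = (-88 - 110)² = (-198)² = 39204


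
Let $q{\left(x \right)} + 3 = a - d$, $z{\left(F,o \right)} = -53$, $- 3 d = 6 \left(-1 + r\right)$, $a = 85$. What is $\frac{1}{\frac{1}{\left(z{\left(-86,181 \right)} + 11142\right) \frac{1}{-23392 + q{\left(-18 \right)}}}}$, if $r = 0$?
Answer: $- \frac{11089}{23312} \approx -0.47568$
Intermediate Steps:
$d = 2$ ($d = - \frac{6 \left(-1 + 0\right)}{3} = - \frac{6 \left(-1\right)}{3} = \left(- \frac{1}{3}\right) \left(-6\right) = 2$)
$q{\left(x \right)} = 80$ ($q{\left(x \right)} = -3 + \left(85 - 2\right) = -3 + 83 = 80$)
$\frac{1}{\frac{1}{\left(z{\left(-86,181 \right)} + 11142\right) \frac{1}{-23392 + q{\left(-18 \right)}}}} = \frac{1}{\frac{1}{\left(-53 + 11142\right) \frac{1}{-23392 + 80}}} = \frac{1}{\frac{1}{11089 \frac{1}{-23312}}} = \frac{1}{\frac{1}{11089 \left(- \frac{1}{23312}\right)}} = \frac{1}{\frac{1}{- \frac{11089}{23312}}} = \frac{1}{- \frac{23312}{11089}} = - \frac{11089}{23312}$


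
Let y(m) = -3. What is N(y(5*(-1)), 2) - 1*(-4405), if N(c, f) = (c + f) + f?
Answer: 4406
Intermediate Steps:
N(c, f) = c + 2*f
N(y(5*(-1)), 2) - 1*(-4405) = (-3 + 2*2) - 1*(-4405) = (-3 + 4) + 4405 = 1 + 4405 = 4406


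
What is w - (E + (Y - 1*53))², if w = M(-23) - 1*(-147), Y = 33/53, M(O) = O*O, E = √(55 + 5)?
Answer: -5975832/2809 + 11104*√15/53 ≈ -1316.0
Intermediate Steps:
E = 2*√15 (E = √60 = 2*√15 ≈ 7.7460)
M(O) = O²
Y = 33/53 (Y = 33*(1/53) = 33/53 ≈ 0.62264)
w = 676 (w = (-23)² - 1*(-147) = 529 + 147 = 676)
w - (E + (Y - 1*53))² = 676 - (2*√15 + (33/53 - 1*53))² = 676 - (2*√15 + (33/53 - 53))² = 676 - (2*√15 - 2776/53)² = 676 - (-2776/53 + 2*√15)²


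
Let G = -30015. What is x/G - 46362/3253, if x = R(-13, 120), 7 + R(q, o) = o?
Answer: -1391923019/97638795 ≈ -14.256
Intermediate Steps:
R(q, o) = -7 + o
x = 113 (x = -7 + 120 = 113)
x/G - 46362/3253 = 113/(-30015) - 46362/3253 = 113*(-1/30015) - 46362*1/3253 = -113/30015 - 46362/3253 = -1391923019/97638795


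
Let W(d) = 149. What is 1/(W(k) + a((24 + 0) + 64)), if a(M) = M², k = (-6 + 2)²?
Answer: 1/7893 ≈ 0.00012669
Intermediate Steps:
k = 16 (k = (-4)² = 16)
1/(W(k) + a((24 + 0) + 64)) = 1/(149 + ((24 + 0) + 64)²) = 1/(149 + (24 + 64)²) = 1/(149 + 88²) = 1/(149 + 7744) = 1/7893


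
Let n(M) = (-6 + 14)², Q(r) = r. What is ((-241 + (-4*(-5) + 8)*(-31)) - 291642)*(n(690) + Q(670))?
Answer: -214879234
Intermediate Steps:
n(M) = 64 (n(M) = 8² = 64)
((-241 + (-4*(-5) + 8)*(-31)) - 291642)*(n(690) + Q(670)) = ((-241 + (-4*(-5) + 8)*(-31)) - 291642)*(64 + 670) = ((-241 + (20 + 8)*(-31)) - 291642)*734 = ((-241 + 28*(-31)) - 291642)*734 = ((-241 - 868) - 291642)*734 = (-1109 - 291642)*734 = -292751*734 = -214879234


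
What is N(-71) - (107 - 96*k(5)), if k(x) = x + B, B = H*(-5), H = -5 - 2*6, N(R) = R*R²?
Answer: -349378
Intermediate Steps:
N(R) = R³
H = -17 (H = -5 - 12 = -17)
B = 85 (B = -17*(-5) = 85)
k(x) = 85 + x (k(x) = x + 85 = 85 + x)
N(-71) - (107 - 96*k(5)) = (-71)³ - (107 - 96*(85 + 5)) = -357911 - (107 - 96*90) = -357911 - (107 - 8640) = -357911 - 1*(-8533) = -357911 + 8533 = -349378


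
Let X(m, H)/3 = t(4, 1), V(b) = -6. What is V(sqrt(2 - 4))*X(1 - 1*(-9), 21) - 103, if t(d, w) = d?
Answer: -175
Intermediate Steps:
X(m, H) = 12 (X(m, H) = 3*4 = 12)
V(sqrt(2 - 4))*X(1 - 1*(-9), 21) - 103 = -6*12 - 103 = -72 - 103 = -175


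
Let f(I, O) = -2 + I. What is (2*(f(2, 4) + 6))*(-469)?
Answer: -5628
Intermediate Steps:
(2*(f(2, 4) + 6))*(-469) = (2*((-2 + 2) + 6))*(-469) = (2*(0 + 6))*(-469) = (2*6)*(-469) = 12*(-469) = -5628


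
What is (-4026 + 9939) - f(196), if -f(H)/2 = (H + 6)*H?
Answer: 85097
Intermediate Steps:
f(H) = -2*H*(6 + H) (f(H) = -2*(H + 6)*H = -2*(6 + H)*H = -2*H*(6 + H))
(-4026 + 9939) - f(196) = (-4026 + 9939) - (-2)*196*(6 + 196) = 5913 - (-2)*196*202 = 5913 - 1*(-79184) = 5913 + 79184 = 85097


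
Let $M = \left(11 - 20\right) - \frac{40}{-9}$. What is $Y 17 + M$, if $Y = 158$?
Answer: $\frac{24133}{9} \approx 2681.4$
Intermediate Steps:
$M = - \frac{41}{9}$ ($M = -9 - - \frac{40}{9} = -9 + \frac{40}{9} = - \frac{41}{9} \approx -4.5556$)
$Y 17 + M = 158 \cdot 17 - \frac{41}{9} = 2686 - \frac{41}{9} = \frac{24133}{9}$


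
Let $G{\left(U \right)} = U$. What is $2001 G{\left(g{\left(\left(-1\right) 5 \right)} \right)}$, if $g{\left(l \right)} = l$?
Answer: $-10005$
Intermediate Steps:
$2001 G{\left(g{\left(\left(-1\right) 5 \right)} \right)} = 2001 \left(\left(-1\right) 5\right) = 2001 \left(-5\right) = -10005$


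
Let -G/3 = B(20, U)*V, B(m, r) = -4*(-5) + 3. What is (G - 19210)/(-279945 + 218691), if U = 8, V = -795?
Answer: -35645/61254 ≈ -0.58192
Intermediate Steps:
B(m, r) = 23 (B(m, r) = 20 + 3 = 23)
G = 54855 (G = -69*(-795) = -3*(-18285) = 54855)
(G - 19210)/(-279945 + 218691) = (54855 - 19210)/(-279945 + 218691) = 35645/(-61254) = 35645*(-1/61254) = -35645/61254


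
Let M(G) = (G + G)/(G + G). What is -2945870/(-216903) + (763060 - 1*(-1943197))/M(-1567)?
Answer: 586998207941/216903 ≈ 2.7063e+6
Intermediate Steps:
M(G) = 1 (M(G) = (2*G)/((2*G)) = (2*G)*(1/(2*G)) = 1)
-2945870/(-216903) + (763060 - 1*(-1943197))/M(-1567) = -2945870/(-216903) + (763060 - 1*(-1943197))/1 = -2945870*(-1/216903) + (763060 + 1943197)*1 = 2945870/216903 + 2706257*1 = 2945870/216903 + 2706257 = 586998207941/216903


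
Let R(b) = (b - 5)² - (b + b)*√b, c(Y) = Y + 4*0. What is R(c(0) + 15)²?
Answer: 23500 - 6000*√15 ≈ 262.10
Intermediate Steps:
c(Y) = Y (c(Y) = Y + 0 = Y)
R(b) = (-5 + b)² - 2*b^(3/2) (R(b) = (-5 + b)² - 2*b*√b = (-5 + b)² - 2*b^(3/2))
R(c(0) + 15)² = ((-5 + (0 + 15))² - 2*(0 + 15)^(3/2))² = ((-5 + 15)² - 30*√15)² = (10² - 30*√15)² = (100 - 30*√15)²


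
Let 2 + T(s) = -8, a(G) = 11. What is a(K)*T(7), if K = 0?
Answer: -110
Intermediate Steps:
T(s) = -10 (T(s) = -2 - 8 = -10)
a(K)*T(7) = 11*(-10) = -110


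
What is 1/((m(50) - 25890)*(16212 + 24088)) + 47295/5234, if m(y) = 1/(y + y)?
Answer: 49346023199881/5460980768698 ≈ 9.0361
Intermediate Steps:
m(y) = 1/(2*y)
1/((m(50) - 25890)*(16212 + 24088)) + 47295/5234 = 1/(((1/2)/50 - 25890)*(16212 + 24088)) + 47295/5234 = 1/(((1/2)*(1/50) - 25890)*40300) + 47295*(1/5234) = (1/40300)/(1/100 - 25890) + 47295/5234 = (1/40300)/(-2588999/100) + 47295/5234 = -100/2588999*1/40300 + 47295/5234 = -1/1043366597 + 47295/5234 = 49346023199881/5460980768698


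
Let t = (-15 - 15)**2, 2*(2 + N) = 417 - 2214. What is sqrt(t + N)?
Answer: I*sqrt(2)/2 ≈ 0.70711*I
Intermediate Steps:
N = -1801/2 (N = -2 + (417 - 2214)/2 = -2 + (1/2)*(-1797) = -2 - 1797/2 = -1801/2 ≈ -900.50)
t = 900 (t = (-30)**2 = 900)
sqrt(t + N) = sqrt(900 - 1801/2) = sqrt(-1/2) = I*sqrt(2)/2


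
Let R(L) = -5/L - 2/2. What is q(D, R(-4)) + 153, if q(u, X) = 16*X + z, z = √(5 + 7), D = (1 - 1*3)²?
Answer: 157 + 2*√3 ≈ 160.46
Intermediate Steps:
R(L) = -1 - 5/L (R(L) = -5/L - 2*½ = -5/L - 1 = -1 - 5/L)
D = 4 (D = (1 - 3)² = (-2)² = 4)
z = 2*√3 (z = √12 = 2*√3 ≈ 3.4641)
q(u, X) = 2*√3 + 16*X (q(u, X) = 16*X + 2*√3 = 2*√3 + 16*X)
q(D, R(-4)) + 153 = (2*√3 + 16*((-5 - 1*(-4))/(-4))) + 153 = (2*√3 + 16*(-(-5 + 4)/4)) + 153 = (2*√3 + 16*(-¼*(-1))) + 153 = (2*√3 + 16*(¼)) + 153 = (2*√3 + 4) + 153 = (4 + 2*√3) + 153 = 157 + 2*√3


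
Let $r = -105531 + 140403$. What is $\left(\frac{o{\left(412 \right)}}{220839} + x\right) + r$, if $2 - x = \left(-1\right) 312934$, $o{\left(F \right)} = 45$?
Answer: $\frac{25603190319}{73613} \approx 3.4781 \cdot 10^{5}$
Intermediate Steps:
$x = 312936$ ($x = 2 - \left(-1\right) 312934 = 2 - -312934 = 2 + 312934 = 312936$)
$r = 34872$
$\left(\frac{o{\left(412 \right)}}{220839} + x\right) + r = \left(\frac{45}{220839} + 312936\right) + 34872 = \left(45 \cdot \frac{1}{220839} + 312936\right) + 34872 = \left(\frac{15}{73613} + 312936\right) + 34872 = \frac{23036157783}{73613} + 34872 = \frac{25603190319}{73613}$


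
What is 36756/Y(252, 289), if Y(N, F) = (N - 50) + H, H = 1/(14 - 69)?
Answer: 673860/3703 ≈ 181.98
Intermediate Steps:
H = -1/55 (H = 1/(-55) = -1/55 ≈ -0.018182)
Y(N, F) = -2751/55 + N (Y(N, F) = (N - 50) - 1/55 = (-50 + N) - 1/55 = -2751/55 + N)
36756/Y(252, 289) = 36756/(-2751/55 + 252) = 36756/(11109/55) = 36756*(55/11109) = 673860/3703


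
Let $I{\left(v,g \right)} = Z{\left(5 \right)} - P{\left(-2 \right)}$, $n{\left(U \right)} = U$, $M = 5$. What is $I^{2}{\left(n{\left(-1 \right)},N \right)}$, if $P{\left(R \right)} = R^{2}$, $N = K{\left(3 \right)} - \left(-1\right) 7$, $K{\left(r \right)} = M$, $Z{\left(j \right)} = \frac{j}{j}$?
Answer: $9$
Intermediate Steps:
$Z{\left(j \right)} = 1$
$K{\left(r \right)} = 5$
$N = 12$ ($N = 5 - \left(-1\right) 7 = 5 - -7 = 5 + 7 = 12$)
$I{\left(v,g \right)} = -3$ ($I{\left(v,g \right)} = 1 - \left(-2\right)^{2} = 1 - 4 = -3$)
$I^{2}{\left(n{\left(-1 \right)},N \right)} = \left(-3\right)^{2} = 9$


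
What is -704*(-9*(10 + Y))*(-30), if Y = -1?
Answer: -1710720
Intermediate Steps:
-704*(-9*(10 + Y))*(-30) = -704*(-9*(10 - 1))*(-30) = -704*(-9*9)*(-30) = -(-57024)*(-30) = -704*2430 = -1710720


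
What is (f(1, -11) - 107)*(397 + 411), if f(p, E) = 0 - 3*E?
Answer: -59792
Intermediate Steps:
f(p, E) = -3*E
(f(1, -11) - 107)*(397 + 411) = (-3*(-11) - 107)*(397 + 411) = (33 - 107)*808 = -74*808 = -59792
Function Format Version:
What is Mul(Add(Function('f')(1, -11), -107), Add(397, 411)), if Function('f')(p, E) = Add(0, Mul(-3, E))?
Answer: -59792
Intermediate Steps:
Function('f')(p, E) = Mul(-3, E)
Mul(Add(Function('f')(1, -11), -107), Add(397, 411)) = Mul(Add(Mul(-3, -11), -107), Add(397, 411)) = Mul(Add(33, -107), 808) = Mul(-74, 808) = -59792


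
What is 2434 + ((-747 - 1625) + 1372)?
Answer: 1434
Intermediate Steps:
2434 + ((-747 - 1625) + 1372) = 2434 + (-2372 + 1372) = 2434 - 1000 = 1434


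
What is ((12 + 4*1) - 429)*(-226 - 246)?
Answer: 194936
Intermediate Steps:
((12 + 4*1) - 429)*(-226 - 246) = ((12 + 4) - 429)*(-472) = (16 - 429)*(-472) = -413*(-472) = 194936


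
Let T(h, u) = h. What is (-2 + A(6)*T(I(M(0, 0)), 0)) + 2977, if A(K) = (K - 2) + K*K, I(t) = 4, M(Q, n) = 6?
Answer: 3135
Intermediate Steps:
A(K) = -2 + K + K² (A(K) = (-2 + K) + K² = -2 + K + K²)
(-2 + A(6)*T(I(M(0, 0)), 0)) + 2977 = (-2 + (-2 + 6 + 6²)*4) + 2977 = (-2 + (-2 + 6 + 36)*4) + 2977 = (-2 + 40*4) + 2977 = (-2 + 160) + 2977 = 158 + 2977 = 3135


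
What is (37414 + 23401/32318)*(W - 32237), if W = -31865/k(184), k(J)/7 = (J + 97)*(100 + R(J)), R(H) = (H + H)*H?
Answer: -1733130657026743592763/1436925113624 ≈ -1.2061e+9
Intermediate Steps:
R(H) = 2*H**2 (R(H) = (2*H)*H = 2*H**2)
k(J) = 7*(97 + J)*(100 + 2*J**2) (k(J) = 7*((J + 97)*(100 + 2*J**2)) = 7*((97 + J)*(100 + 2*J**2)) = 7*(97 + J)*(100 + 2*J**2))
W = -31865/133386204 (W = -31865/(67900 + 14*184**3 + 700*184 + 1358*184**2) = -31865/(67900 + 14*6229504 + 128800 + 1358*33856) = -31865/(67900 + 87213056 + 128800 + 45976448) = -31865/133386204 ≈ -0.00023889)
(37414 + 23401/32318)*(W - 32237) = (37414 + 23401/32318)*(-31865/133386204 - 32237) = (37414 + 23401*(1/32318))*(-4299971090213/133386204) = (37414 + 23401/32318)*(-4299971090213/133386204) = (1209169053/32318)*(-4299971090213/133386204) = -1733130657026743592763/1436925113624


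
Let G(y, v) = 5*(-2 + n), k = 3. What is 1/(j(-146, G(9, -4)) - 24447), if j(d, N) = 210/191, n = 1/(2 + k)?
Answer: -191/4669167 ≈ -4.0907e-5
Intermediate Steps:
n = ⅕ (n = 1/(2 + 3) = 1/5 = ⅕ ≈ 0.20000)
G(y, v) = -9 (G(y, v) = 5*(-2 + ⅕) = 5*(-9/5) = -9)
j(d, N) = 210/191 (j(d, N) = 210*(1/191) = 210/191)
1/(j(-146, G(9, -4)) - 24447) = 1/(210/191 - 24447) = 1/(-4669167/191) = -191/4669167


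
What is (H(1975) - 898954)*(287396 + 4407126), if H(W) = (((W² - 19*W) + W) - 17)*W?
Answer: 35831364469915112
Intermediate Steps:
H(W) = W*(-17 + W² - 18*W) (H(W) = ((W² - 18*W) - 17)*W = (-17 + W² - 18*W)*W = W*(-17 + W² - 18*W))
(H(1975) - 898954)*(287396 + 4407126) = (1975*(-17 + 1975² - 18*1975) - 898954)*(287396 + 4407126) = (1975*(-17 + 3900625 - 35550) - 898954)*4694522 = (1975*3865058 - 898954)*4694522 = (7633489550 - 898954)*4694522 = 7632590596*4694522 = 35831364469915112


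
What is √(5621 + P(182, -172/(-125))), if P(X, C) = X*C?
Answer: √3669645/25 ≈ 76.625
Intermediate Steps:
P(X, C) = C*X
√(5621 + P(182, -172/(-125))) = √(5621 - 172/(-125)*182) = √(5621 - 172*(-1/125)*182) = √(5621 + (172/125)*182) = √(5621 + 31304/125) = √(733929/125) = √3669645/25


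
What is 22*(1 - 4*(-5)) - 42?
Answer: 420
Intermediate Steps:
22*(1 - 4*(-5)) - 42 = 22*(1 + 20) - 42 = 22*21 - 42 = 462 - 42 = 420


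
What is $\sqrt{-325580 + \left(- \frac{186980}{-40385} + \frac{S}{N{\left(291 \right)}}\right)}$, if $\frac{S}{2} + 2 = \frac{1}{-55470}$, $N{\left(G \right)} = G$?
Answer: $\frac{i \sqrt{83140881495164191862465}}{505337505} \approx 570.59 i$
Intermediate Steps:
$S = - \frac{110941}{27735}$ ($S = -4 + \frac{2}{-55470} = -4 + 2 \left(- \frac{1}{55470}\right) = -4 - \frac{1}{27735} = - \frac{110941}{27735} \approx -4.0$)
$\sqrt{-325580 + \left(- \frac{186980}{-40385} + \frac{S}{N{\left(291 \right)}}\right)} = \sqrt{-325580 - \left(- \frac{37396}{8077} + \frac{110941}{8070885}\right)} = \sqrt{-325580 - - \frac{300922745003}{65188538145}} = \sqrt{-325580 + \left(\frac{37396}{8077} - \frac{110941}{8070885}\right)} = \sqrt{-325580 + \frac{300922745003}{65188538145}} = \sqrt{- \frac{21223783326504097}{65188538145}} = \frac{i \sqrt{83140881495164191862465}}{505337505}$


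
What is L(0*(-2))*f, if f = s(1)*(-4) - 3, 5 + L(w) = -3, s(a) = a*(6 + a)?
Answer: 248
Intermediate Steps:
L(w) = -8 (L(w) = -5 - 3 = -8)
f = -31 (f = (1*(6 + 1))*(-4) - 3 = (1*7)*(-4) - 3 = 7*(-4) - 3 = -28 - 3 = -31)
L(0*(-2))*f = -8*(-31) = 248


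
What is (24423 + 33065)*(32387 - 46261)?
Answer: -797588512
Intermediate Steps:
(24423 + 33065)*(32387 - 46261) = 57488*(-13874) = -797588512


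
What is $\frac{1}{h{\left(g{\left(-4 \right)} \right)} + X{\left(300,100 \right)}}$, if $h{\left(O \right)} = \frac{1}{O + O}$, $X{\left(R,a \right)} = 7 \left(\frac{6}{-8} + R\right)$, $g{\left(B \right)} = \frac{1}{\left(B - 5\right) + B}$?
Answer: $\frac{4}{8353} \approx 0.00047887$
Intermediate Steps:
$g{\left(B \right)} = \frac{1}{-5 + 2 B}$ ($g{\left(B \right)} = \frac{1}{\left(-5 + B\right) + B} = \frac{1}{-5 + 2 B}$)
$X{\left(R,a \right)} = - \frac{21}{4} + 7 R$ ($X{\left(R,a \right)} = 7 \left(6 \left(- \frac{1}{8}\right) + R\right) = 7 \left(- \frac{3}{4} + R\right) = - \frac{21}{4} + 7 R$)
$h{\left(O \right)} = \frac{1}{2 O}$
$\frac{1}{h{\left(g{\left(-4 \right)} \right)} + X{\left(300,100 \right)}} = \frac{1}{\frac{1}{2 \frac{1}{-5 + 2 \left(-4\right)}} + \left(- \frac{21}{4} + 7 \cdot 300\right)} = \frac{1}{\frac{1}{2 \frac{1}{-5 - 8}} + \left(- \frac{21}{4} + 2100\right)} = \frac{1}{\frac{1}{2 \frac{1}{-13}} + \frac{8379}{4}} = \frac{1}{\frac{1}{2 \left(- \frac{1}{13}\right)} + \frac{8379}{4}} = \frac{1}{\frac{1}{2} \left(-13\right) + \frac{8379}{4}} = \frac{1}{- \frac{13}{2} + \frac{8379}{4}} = \frac{1}{\frac{8353}{4}} = \frac{4}{8353}$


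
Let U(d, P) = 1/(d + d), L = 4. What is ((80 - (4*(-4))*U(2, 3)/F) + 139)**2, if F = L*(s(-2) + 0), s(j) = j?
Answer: 190969/4 ≈ 47742.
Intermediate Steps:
F = -8 (F = 4*(-2 + 0) = 4*(-2) = -8)
U(d, P) = 1/(2*d)
((80 - (4*(-4))*U(2, 3)/F) + 139)**2 = ((80 - (4*(-4))*((1/2)/2)/(-8)) + 139)**2 = ((80 - (-8/2)*(-1)/8) + 139)**2 = ((80 - (-16*1/4)*(-1)/8) + 139)**2 = ((80 - (-4)*(-1)/8) + 139)**2 = ((80 - 1*1/2) + 139)**2 = ((80 - 1/2) + 139)**2 = (159/2 + 139)**2 = (437/2)**2 = 190969/4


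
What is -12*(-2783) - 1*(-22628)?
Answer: 56024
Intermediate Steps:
-12*(-2783) - 1*(-22628) = 33396 + 22628 = 56024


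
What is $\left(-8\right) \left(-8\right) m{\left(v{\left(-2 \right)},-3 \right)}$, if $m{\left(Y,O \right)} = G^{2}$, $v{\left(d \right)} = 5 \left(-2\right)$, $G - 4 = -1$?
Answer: $576$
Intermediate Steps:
$G = 3$ ($G = 4 - 1 = 3$)
$v{\left(d \right)} = -10$
$m{\left(Y,O \right)} = 9$ ($m{\left(Y,O \right)} = 3^{2} = 9$)
$\left(-8\right) \left(-8\right) m{\left(v{\left(-2 \right)},-3 \right)} = \left(-8\right) \left(-8\right) 9 = 64 \cdot 9 = 576$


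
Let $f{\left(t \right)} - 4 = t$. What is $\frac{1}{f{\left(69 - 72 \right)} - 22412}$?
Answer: $- \frac{1}{22411} \approx -4.4621 \cdot 10^{-5}$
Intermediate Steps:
$f{\left(t \right)} = 4 + t$
$\frac{1}{f{\left(69 - 72 \right)} - 22412} = \frac{1}{\left(4 + \left(69 - 72\right)\right) - 22412} = \frac{1}{\left(4 - 3\right) - 22412} = \frac{1}{1 - 22412} = \frac{1}{-22411} = - \frac{1}{22411}$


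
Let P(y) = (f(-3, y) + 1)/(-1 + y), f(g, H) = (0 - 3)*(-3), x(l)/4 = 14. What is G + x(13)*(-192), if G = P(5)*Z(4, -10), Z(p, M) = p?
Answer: -10742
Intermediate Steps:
x(l) = 56 (x(l) = 4*14 = 56)
f(g, H) = 9 (f(g, H) = -3*(-3) = 9)
P(y) = 10/(-1 + y) (P(y) = (9 + 1)/(-1 + y) = 10/(-1 + y))
G = 10 (G = (10/(-1 + 5))*4 = (10/4)*4 = (10*(1/4))*4 = (5/2)*4 = 10)
G + x(13)*(-192) = 10 + 56*(-192) = 10 - 10752 = -10742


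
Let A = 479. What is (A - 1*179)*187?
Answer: 56100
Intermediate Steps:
(A - 1*179)*187 = (479 - 1*179)*187 = (479 - 179)*187 = 300*187 = 56100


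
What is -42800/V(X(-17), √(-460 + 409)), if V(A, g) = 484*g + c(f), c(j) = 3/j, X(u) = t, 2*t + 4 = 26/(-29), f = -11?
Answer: 94160/96372919 + 501307840*I*√51/289118757 ≈ 0.00097704 + 12.383*I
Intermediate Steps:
t = -71/29 (t = -2 + (26/(-29))/2 = -2 + (26*(-1/29))/2 = -2 + (½)*(-26/29) = -2 - 13/29 = -71/29 ≈ -2.4483)
X(u) = -71/29
V(A, g) = -3/11 + 484*g (V(A, g) = 484*g + 3/(-11) = 484*g + 3*(-1/11) = 484*g - 3/11 = -3/11 + 484*g)
-42800/V(X(-17), √(-460 + 409)) = -42800/(-3/11 + 484*√(-460 + 409)) = -42800/(-3/11 + 484*√(-51)) = -42800/(-3/11 + 484*(I*√51)) = -42800/(-3/11 + 484*I*√51)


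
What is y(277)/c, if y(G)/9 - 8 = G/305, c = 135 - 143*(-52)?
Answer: 24453/2309155 ≈ 0.010590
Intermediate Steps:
c = 7571 (c = 135 + 7436 = 7571)
y(G) = 72 + 9*G/305 (y(G) = 72 + 9*(G/305) = 72 + 9*G/305)
y(277)/c = (72 + (9/305)*277)/7571 = (72 + 2493/305)*(1/7571) = (24453/305)*(1/7571) = 24453/2309155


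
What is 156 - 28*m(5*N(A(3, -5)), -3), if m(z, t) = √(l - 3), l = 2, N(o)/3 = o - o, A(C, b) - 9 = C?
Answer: 156 - 28*I ≈ 156.0 - 28.0*I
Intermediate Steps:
A(C, b) = 9 + C
N(o) = 0 (N(o) = 3*(o - o) = 3*0 = 0)
m(z, t) = I (m(z, t) = √(2 - 3) = √(-1) = I)
156 - 28*m(5*N(A(3, -5)), -3) = 156 - 28*I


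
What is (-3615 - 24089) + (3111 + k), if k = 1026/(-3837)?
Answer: -31454789/1279 ≈ -24593.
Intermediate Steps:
k = -342/1279 (k = 1026*(-1/3837) = -342/1279 ≈ -0.26740)
(-3615 - 24089) + (3111 + k) = (-3615 - 24089) + (3111 - 342/1279) = -27704 + 3978627/1279 = -31454789/1279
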